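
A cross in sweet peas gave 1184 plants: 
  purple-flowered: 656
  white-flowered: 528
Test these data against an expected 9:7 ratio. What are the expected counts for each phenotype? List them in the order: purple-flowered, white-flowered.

666, 518

Total ratio parts = 16. Expected numbers out of 1184:
  purple-flowered: 1184 × 9/16 = 666
  white-flowered: 1184 × 7/16 = 518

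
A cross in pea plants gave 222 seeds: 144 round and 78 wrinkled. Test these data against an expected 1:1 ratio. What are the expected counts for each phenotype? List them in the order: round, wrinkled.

The 1:1 ratio has 2 parts, so with N = 222 the expected counts are:
  round: 222 × 1/2 = 111
  wrinkled: 222 × 1/2 = 111

111, 111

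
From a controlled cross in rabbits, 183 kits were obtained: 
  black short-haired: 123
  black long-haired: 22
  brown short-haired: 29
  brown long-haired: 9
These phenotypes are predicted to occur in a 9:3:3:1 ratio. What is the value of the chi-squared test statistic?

9.670

Total ratio parts = 16. Expected numbers out of 183:
  black short-haired: 183 × 9/16 = 102.9375
  black long-haired: 183 × 3/16 = 34.3125
  brown short-haired: 183 × 3/16 = 34.3125
  brown long-haired: 183 × 1/16 = 11.4375
χ² = Σ (O − E)² / E
  black short-haired: (123 − 102.9375)² / 102.9375 = 3.9102
  black long-haired: (22 − 34.3125)² / 34.3125 = 4.4181
  brown short-haired: (29 − 34.3125)² / 34.3125 = 0.8225
  brown long-haired: (9 − 11.4375)² / 11.4375 = 0.5195
χ² = 3.9102 + 4.4181 + 0.8225 + 0.5195 = 9.6703 ≈ 9.670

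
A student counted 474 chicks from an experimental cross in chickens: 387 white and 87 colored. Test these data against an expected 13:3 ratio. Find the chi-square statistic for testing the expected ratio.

0.049

Total ratio parts = 16. Expected numbers out of 474:
  white: 474 × 13/16 = 385.125
  colored: 474 × 3/16 = 88.875
χ² = Σ (O − E)² / E
  white: (387 − 385.125)² / 385.125 = 0.0091
  colored: (87 − 88.875)² / 88.875 = 0.0396
χ² = 0.0091 + 0.0396 = 0.0487 ≈ 0.049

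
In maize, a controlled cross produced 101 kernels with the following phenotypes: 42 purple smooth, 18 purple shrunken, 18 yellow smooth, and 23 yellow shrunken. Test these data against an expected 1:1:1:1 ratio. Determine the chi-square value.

15.475

Total ratio parts = 4. Expected numbers out of 101:
  purple smooth: 101 × 1/4 = 25.25
  purple shrunken: 101 × 1/4 = 25.25
  yellow smooth: 101 × 1/4 = 25.25
  yellow shrunken: 101 × 1/4 = 25.25
χ² = Σ (O − E)² / E
  purple smooth: (42 − 25.25)² / 25.25 = 11.1114
  purple shrunken: (18 − 25.25)² / 25.25 = 2.0817
  yellow smooth: (18 − 25.25)² / 25.25 = 2.0817
  yellow shrunken: (23 − 25.25)² / 25.25 = 0.2005
χ² = 11.1114 + 2.0817 + 2.0817 + 0.2005 = 15.4753 ≈ 15.475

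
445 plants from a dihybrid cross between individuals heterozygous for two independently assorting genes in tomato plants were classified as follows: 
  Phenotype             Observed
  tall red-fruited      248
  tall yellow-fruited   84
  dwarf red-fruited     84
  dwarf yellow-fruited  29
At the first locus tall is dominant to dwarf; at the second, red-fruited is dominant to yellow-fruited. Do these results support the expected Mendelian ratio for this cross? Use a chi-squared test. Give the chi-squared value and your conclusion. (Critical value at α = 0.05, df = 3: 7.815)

0.080; consistent

A dihybrid F₂ with independent assortment and complete dominance at both loci gives a 9:3:3:1 phenotypic ratio.
Expected counts for N = 445 under a 9:3:3:1 ratio (total parts = 16):
  tall red-fruited: 445 × 9/16 = 250.3125
  tall yellow-fruited: 445 × 3/16 = 83.4375
  dwarf red-fruited: 445 × 3/16 = 83.4375
  dwarf yellow-fruited: 445 × 1/16 = 27.8125
χ² = Σ (O − E)² / E
  tall red-fruited: (248 − 250.3125)² / 250.3125 = 0.0214
  tall yellow-fruited: (84 − 83.4375)² / 83.4375 = 0.0038
  dwarf red-fruited: (84 − 83.4375)² / 83.4375 = 0.0038
  dwarf yellow-fruited: (29 − 27.8125)² / 27.8125 = 0.0507
χ² = 0.0214 + 0.0038 + 0.0038 + 0.0507 = 0.0797 ≈ 0.080
Degrees of freedom = 4 − 1 = 3; critical value at α = 0.05 is 7.815.
Since 0.080 < 7.815, we fail to reject the null hypothesis — the data are consistent with the 9:3:3:1 ratio.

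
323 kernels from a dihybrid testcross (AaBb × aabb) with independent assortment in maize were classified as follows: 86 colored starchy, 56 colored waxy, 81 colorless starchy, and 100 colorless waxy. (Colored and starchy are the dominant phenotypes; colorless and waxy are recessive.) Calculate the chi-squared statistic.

A dihybrid testcross with independent assortment gives a 1:1:1:1 ratio.
The 1:1:1:1 ratio has 4 parts, so with N = 323 the expected counts are:
  colored starchy: 323 × 1/4 = 80.75
  colored waxy: 323 × 1/4 = 80.75
  colorless starchy: 323 × 1/4 = 80.75
  colorless waxy: 323 × 1/4 = 80.75
χ² = Σ (O − E)² / E
  colored starchy: (86 − 80.75)² / 80.75 = 0.3413
  colored waxy: (56 − 80.75)² / 80.75 = 7.5859
  colorless starchy: (81 − 80.75)² / 80.75 = 0.0008
  colorless waxy: (100 − 80.75)² / 80.75 = 4.5890
χ² = 0.3413 + 7.5859 + 0.0008 + 4.5890 = 12.517

12.517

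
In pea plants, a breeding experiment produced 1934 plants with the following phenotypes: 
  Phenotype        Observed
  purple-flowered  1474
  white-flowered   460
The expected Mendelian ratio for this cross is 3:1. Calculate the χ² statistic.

Under the 3:1 hypothesis (Σ ratio = 4, N = 1934):
  purple-flowered: 1934 × 3/4 = 1450.5
  white-flowered: 1934 × 1/4 = 483.5
χ² = Σ (O − E)² / E
  purple-flowered: (1474 − 1450.5)² / 1450.5 = 0.3807
  white-flowered: (460 − 483.5)² / 483.5 = 1.1422
χ² = 0.3807 + 1.1422 = 1.5229 ≈ 1.523

1.523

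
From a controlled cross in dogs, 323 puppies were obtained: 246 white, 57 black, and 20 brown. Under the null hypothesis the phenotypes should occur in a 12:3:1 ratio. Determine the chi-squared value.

Total ratio parts = 16. Expected numbers out of 323:
  white: 323 × 12/16 = 242.25
  black: 323 × 3/16 = 60.5625
  brown: 323 × 1/16 = 20.1875
χ² = Σ (O − E)² / E
  white: (246 − 242.25)² / 242.25 = 0.0580
  black: (57 − 60.5625)² / 60.5625 = 0.2096
  brown: (20 − 20.1875)² / 20.1875 = 0.0017
χ² = 0.0580 + 0.2096 + 0.0017 = 0.2693 ≈ 0.269

0.269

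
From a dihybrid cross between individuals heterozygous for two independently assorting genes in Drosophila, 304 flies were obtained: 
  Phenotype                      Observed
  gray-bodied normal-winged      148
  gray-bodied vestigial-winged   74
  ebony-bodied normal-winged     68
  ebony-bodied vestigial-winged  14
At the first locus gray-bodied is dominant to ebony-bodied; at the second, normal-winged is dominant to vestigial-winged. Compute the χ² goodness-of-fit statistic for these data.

11.602

A dihybrid F₂ with independent assortment and complete dominance at both loci gives a 9:3:3:1 phenotypic ratio.
The 9:3:3:1 ratio has 16 parts, so with N = 304 the expected counts are:
  gray-bodied normal-winged: 304 × 9/16 = 171
  gray-bodied vestigial-winged: 304 × 3/16 = 57
  ebony-bodied normal-winged: 304 × 3/16 = 57
  ebony-bodied vestigial-winged: 304 × 1/16 = 19
χ² = Σ (O − E)² / E
  gray-bodied normal-winged: (148 − 171)² / 171 = 3.0936
  gray-bodied vestigial-winged: (74 − 57)² / 57 = 5.0702
  ebony-bodied normal-winged: (68 − 57)² / 57 = 2.1228
  ebony-bodied vestigial-winged: (14 − 19)² / 19 = 1.3158
χ² = 3.0936 + 5.0702 + 2.1228 + 1.3158 = 11.6024 ≈ 11.602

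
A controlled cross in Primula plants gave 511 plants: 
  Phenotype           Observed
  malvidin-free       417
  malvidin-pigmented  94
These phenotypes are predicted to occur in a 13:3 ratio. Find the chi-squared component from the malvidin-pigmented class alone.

0.034

The 13:3 ratio has 16 parts, so with N = 511 the expected counts are:
  malvidin-free: 511 × 13/16 = 415.1875
  malvidin-pigmented: 511 × 3/16 = 95.8125
Contribution of malvidin-pigmented: (94 − 95.8125)² / 95.8125 = 0.0343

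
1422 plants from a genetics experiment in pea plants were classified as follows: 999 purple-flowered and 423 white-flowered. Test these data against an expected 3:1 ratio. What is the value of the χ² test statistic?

The 3:1 ratio has 4 parts, so with N = 1422 the expected counts are:
  purple-flowered: 1422 × 3/4 = 1066.5
  white-flowered: 1422 × 1/4 = 355.5
χ² = Σ (O − E)² / E
  purple-flowered: (999 − 1066.5)² / 1066.5 = 4.2722
  white-flowered: (423 − 355.5)² / 355.5 = 12.8165
χ² = 4.2722 + 12.8165 = 17.0887 ≈ 17.089

17.089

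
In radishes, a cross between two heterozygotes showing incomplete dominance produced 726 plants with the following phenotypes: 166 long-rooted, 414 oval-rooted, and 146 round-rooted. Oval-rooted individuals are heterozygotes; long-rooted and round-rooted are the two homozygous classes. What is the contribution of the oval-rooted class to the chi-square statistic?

7.165

With incomplete dominance, a heterozygote × heterozygote cross gives a 1:2:1 phenotypic ratio.
The 1:2:1 ratio has 4 parts, so with N = 726 the expected counts are:
  long-rooted: 726 × 1/4 = 181.5
  oval-rooted: 726 × 2/4 = 363
  round-rooted: 726 × 1/4 = 181.5
Contribution of oval-rooted: (414 − 363)² / 363 = 7.1653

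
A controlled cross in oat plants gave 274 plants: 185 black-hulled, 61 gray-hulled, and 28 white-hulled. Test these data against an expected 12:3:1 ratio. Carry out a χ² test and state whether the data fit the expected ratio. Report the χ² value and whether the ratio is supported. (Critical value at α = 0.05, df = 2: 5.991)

Total ratio parts = 16. Expected numbers out of 274:
  black-hulled: 274 × 12/16 = 205.5
  gray-hulled: 274 × 3/16 = 51.375
  white-hulled: 274 × 1/16 = 17.125
χ² = Σ (O − E)² / E
  black-hulled: (185 − 205.5)² / 205.5 = 2.0450
  gray-hulled: (61 − 51.375)² / 51.375 = 1.8032
  white-hulled: (28 − 17.125)² / 17.125 = 6.9060
χ² = 2.0450 + 1.8032 + 6.9060 = 10.7542 ≈ 10.754
Degrees of freedom = 3 − 1 = 2; critical value at α = 0.05 is 5.991.
Since 10.754 > 5.991, we reject the null hypothesis — the data do not fit the 12:3:1 ratio.

10.754; not consistent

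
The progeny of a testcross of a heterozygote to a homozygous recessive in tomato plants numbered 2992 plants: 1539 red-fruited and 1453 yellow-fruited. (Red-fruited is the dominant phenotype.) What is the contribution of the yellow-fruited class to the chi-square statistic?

1.236

A testcross of a heterozygote (Aa × aa) gives a 1:1 phenotypic ratio.
The 1:1 ratio has 2 parts, so with N = 2992 the expected counts are:
  red-fruited: 2992 × 1/2 = 1496
  yellow-fruited: 2992 × 1/2 = 1496
Contribution of yellow-fruited: (1453 − 1496)² / 1496 = 1.2360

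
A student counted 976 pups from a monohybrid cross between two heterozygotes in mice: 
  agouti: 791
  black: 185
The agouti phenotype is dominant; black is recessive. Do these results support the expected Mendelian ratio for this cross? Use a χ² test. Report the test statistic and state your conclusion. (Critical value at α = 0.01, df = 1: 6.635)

For a monohybrid cross between heterozygotes with complete dominance, the expected phenotypic ratio is 3:1.
Under the 3:1 hypothesis (Σ ratio = 4, N = 976):
  agouti: 976 × 3/4 = 732
  black: 976 × 1/4 = 244
χ² = Σ (O − E)² / E
  agouti: (791 − 732)² / 732 = 4.7555
  black: (185 − 244)² / 244 = 14.2664
χ² = 4.7555 + 14.2664 = 19.0219 ≈ 19.022
Degrees of freedom = 2 − 1 = 1; critical value at α = 0.01 is 6.635.
Since 19.022 > 6.635, we reject the null hypothesis — the data do not fit the 3:1 ratio.

19.022; not consistent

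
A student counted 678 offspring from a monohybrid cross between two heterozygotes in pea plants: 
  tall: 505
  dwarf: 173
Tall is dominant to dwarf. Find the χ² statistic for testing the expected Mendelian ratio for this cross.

0.096

For a monohybrid cross between heterozygotes with complete dominance, the expected phenotypic ratio is 3:1.
The 3:1 ratio has 4 parts, so with N = 678 the expected counts are:
  tall: 678 × 3/4 = 508.5
  dwarf: 678 × 1/4 = 169.5
χ² = Σ (O − E)² / E
  tall: (505 − 508.5)² / 508.5 = 0.0241
  dwarf: (173 − 169.5)² / 169.5 = 0.0723
χ² = 0.0241 + 0.0723 = 0.0964 ≈ 0.096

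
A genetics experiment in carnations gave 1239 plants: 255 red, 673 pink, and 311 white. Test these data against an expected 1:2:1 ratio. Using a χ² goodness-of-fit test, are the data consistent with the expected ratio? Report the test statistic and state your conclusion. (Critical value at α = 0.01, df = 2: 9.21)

Total ratio parts = 4. Expected numbers out of 1239:
  red: 1239 × 1/4 = 309.75
  pink: 1239 × 2/4 = 619.5
  white: 1239 × 1/4 = 309.75
χ² = Σ (O − E)² / E
  red: (255 − 309.75)² / 309.75 = 9.6774
  pink: (673 − 619.5)² / 619.5 = 4.6203
  white: (311 − 309.75)² / 309.75 = 0.0050
χ² = 9.6774 + 4.6203 + 0.0050 = 14.3027 ≈ 14.303
Degrees of freedom = 3 − 1 = 2; critical value at α = 0.01 is 9.21.
Since 14.303 > 9.21, we reject the null hypothesis — the data do not fit the 1:2:1 ratio.

14.303; not consistent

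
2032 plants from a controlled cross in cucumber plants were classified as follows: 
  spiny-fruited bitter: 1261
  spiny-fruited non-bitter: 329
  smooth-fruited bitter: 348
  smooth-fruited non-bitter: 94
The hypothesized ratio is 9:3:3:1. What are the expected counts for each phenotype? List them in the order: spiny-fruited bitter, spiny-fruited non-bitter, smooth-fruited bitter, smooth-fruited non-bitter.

1143, 381, 381, 127

Total ratio parts = 16. Expected numbers out of 2032:
  spiny-fruited bitter: 2032 × 9/16 = 1143
  spiny-fruited non-bitter: 2032 × 3/16 = 381
  smooth-fruited bitter: 2032 × 3/16 = 381
  smooth-fruited non-bitter: 2032 × 1/16 = 127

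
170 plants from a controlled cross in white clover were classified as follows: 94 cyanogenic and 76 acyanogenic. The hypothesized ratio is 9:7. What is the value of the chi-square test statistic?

0.063

Total ratio parts = 16. Expected numbers out of 170:
  cyanogenic: 170 × 9/16 = 95.625
  acyanogenic: 170 × 7/16 = 74.375
χ² = Σ (O − E)² / E
  cyanogenic: (94 − 95.625)² / 95.625 = 0.0276
  acyanogenic: (76 − 74.375)² / 74.375 = 0.0355
χ² = 0.0276 + 0.0355 = 0.0631 ≈ 0.063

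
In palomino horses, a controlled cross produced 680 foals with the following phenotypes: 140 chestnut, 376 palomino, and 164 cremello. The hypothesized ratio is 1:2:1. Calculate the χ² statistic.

9.318

The 1:2:1 ratio has 4 parts, so with N = 680 the expected counts are:
  chestnut: 680 × 1/4 = 170
  palomino: 680 × 2/4 = 340
  cremello: 680 × 1/4 = 170
χ² = Σ (O − E)² / E
  chestnut: (140 − 170)² / 170 = 5.2941
  palomino: (376 − 340)² / 340 = 3.8118
  cremello: (164 − 170)² / 170 = 0.2118
χ² = 5.2941 + 3.8118 + 0.2118 = 9.3177 ≈ 9.318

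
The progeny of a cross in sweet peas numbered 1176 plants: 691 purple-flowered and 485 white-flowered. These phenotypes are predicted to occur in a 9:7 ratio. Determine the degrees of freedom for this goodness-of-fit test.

A goodness-of-fit test with 2 phenotype classes has df = 2 − 1 = 1.

1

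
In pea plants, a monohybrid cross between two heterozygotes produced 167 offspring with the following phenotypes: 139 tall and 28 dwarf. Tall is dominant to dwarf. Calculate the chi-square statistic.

6.038

For a monohybrid cross between heterozygotes with complete dominance, the expected phenotypic ratio is 3:1.
Expected counts for N = 167 under a 3:1 ratio (total parts = 4):
  tall: 167 × 3/4 = 125.25
  dwarf: 167 × 1/4 = 41.75
χ² = Σ (O − E)² / E
  tall: (139 − 125.25)² / 125.25 = 1.5095
  dwarf: (28 − 41.75)² / 41.75 = 4.5284
χ² = 1.5095 + 4.5284 = 6.0379 ≈ 6.038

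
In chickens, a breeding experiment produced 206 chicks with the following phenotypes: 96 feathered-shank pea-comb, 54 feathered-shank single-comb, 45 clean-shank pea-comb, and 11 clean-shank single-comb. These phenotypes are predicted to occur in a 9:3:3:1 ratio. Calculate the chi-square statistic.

10.854

Expected counts for N = 206 under a 9:3:3:1 ratio (total parts = 16):
  feathered-shank pea-comb: 206 × 9/16 = 115.875
  feathered-shank single-comb: 206 × 3/16 = 38.625
  clean-shank pea-comb: 206 × 3/16 = 38.625
  clean-shank single-comb: 206 × 1/16 = 12.875
χ² = Σ (O − E)² / E
  feathered-shank pea-comb: (96 − 115.875)² / 115.875 = 3.4090
  feathered-shank single-comb: (54 − 38.625)² / 38.625 = 6.1201
  clean-shank pea-comb: (45 − 38.625)² / 38.625 = 1.0522
  clean-shank single-comb: (11 − 12.875)² / 12.875 = 0.2731
χ² = 3.4090 + 6.1201 + 1.0522 + 0.2731 = 10.8544 ≈ 10.854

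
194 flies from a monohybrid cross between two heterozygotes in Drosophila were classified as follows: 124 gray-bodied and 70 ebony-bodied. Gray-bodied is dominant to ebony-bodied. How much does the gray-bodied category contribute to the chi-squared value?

3.177

For a monohybrid cross between heterozygotes with complete dominance, the expected phenotypic ratio is 3:1.
The 3:1 ratio has 4 parts, so with N = 194 the expected counts are:
  gray-bodied: 194 × 3/4 = 145.5
  ebony-bodied: 194 × 1/4 = 48.5
Contribution of gray-bodied: (124 − 145.5)² / 145.5 = 3.1770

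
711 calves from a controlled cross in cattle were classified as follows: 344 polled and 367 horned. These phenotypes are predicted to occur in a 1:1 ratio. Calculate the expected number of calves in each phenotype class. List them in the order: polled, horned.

Under the 1:1 hypothesis (Σ ratio = 2, N = 711):
  polled: 711 × 1/2 = 355.5
  horned: 711 × 1/2 = 355.5

355.5, 355.5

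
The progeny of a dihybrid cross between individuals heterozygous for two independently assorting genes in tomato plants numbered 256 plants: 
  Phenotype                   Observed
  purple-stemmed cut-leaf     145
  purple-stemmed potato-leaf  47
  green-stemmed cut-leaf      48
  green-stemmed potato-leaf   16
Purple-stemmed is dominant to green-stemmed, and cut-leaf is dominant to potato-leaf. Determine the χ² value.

A dihybrid F₂ with independent assortment and complete dominance at both loci gives a 9:3:3:1 phenotypic ratio.
The 9:3:3:1 ratio has 16 parts, so with N = 256 the expected counts are:
  purple-stemmed cut-leaf: 256 × 9/16 = 144
  purple-stemmed potato-leaf: 256 × 3/16 = 48
  green-stemmed cut-leaf: 256 × 3/16 = 48
  green-stemmed potato-leaf: 256 × 1/16 = 16
χ² = Σ (O − E)² / E
  purple-stemmed cut-leaf: (145 − 144)² / 144 = 0.0069
  purple-stemmed potato-leaf: (47 − 48)² / 48 = 0.0208
  green-stemmed cut-leaf: (48 − 48)² / 48 = 0.0000
  green-stemmed potato-leaf: (16 − 16)² / 16 = 0.0000
χ² = 0.0069 + 0.0208 + 0.0000 + 0.0000 = 0.0277 ≈ 0.028

0.028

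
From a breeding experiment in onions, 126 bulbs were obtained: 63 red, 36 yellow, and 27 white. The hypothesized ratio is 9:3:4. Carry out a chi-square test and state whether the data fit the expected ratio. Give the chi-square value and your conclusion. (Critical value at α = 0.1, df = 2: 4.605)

The 9:3:4 ratio has 16 parts, so with N = 126 the expected counts are:
  red: 126 × 9/16 = 70.875
  yellow: 126 × 3/16 = 23.625
  white: 126 × 4/16 = 31.5
χ² = Σ (O − E)² / E
  red: (63 − 70.875)² / 70.875 = 0.8750
  yellow: (36 − 23.625)² / 23.625 = 6.4821
  white: (27 − 31.5)² / 31.5 = 0.6429
χ² = 0.8750 + 6.4821 + 0.6429 = 8.000
Degrees of freedom = 3 − 1 = 2; critical value at α = 0.1 is 4.605.
Since 8.000 > 4.605, we reject the null hypothesis — the data do not fit the 9:3:4 ratio.

8.000; not consistent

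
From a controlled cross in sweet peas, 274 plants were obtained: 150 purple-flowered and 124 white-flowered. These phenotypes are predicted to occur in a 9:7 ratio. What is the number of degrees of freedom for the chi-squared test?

A goodness-of-fit test with 2 phenotype classes has df = 2 − 1 = 1.

1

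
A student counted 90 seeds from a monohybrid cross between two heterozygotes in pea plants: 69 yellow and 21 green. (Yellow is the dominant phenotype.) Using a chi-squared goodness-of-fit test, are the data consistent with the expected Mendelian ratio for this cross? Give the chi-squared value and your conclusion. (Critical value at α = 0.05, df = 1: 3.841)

For a monohybrid cross between heterozygotes with complete dominance, the expected phenotypic ratio is 3:1.
Under the 3:1 hypothesis (Σ ratio = 4, N = 90):
  yellow: 90 × 3/4 = 67.5
  green: 90 × 1/4 = 22.5
χ² = Σ (O − E)² / E
  yellow: (69 − 67.5)² / 67.5 = 0.0333
  green: (21 − 22.5)² / 22.5 = 0.1000
χ² = 0.0333 + 0.1000 = 0.1333 ≈ 0.133
Degrees of freedom = 2 − 1 = 1; critical value at α = 0.05 is 3.841.
Since 0.133 < 3.841, we fail to reject the null hypothesis — the data are consistent with the 3:1 ratio.

0.133; consistent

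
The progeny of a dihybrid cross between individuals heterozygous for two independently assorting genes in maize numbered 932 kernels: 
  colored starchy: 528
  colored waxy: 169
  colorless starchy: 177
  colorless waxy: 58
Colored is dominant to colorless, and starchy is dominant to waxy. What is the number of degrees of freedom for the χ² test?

A dihybrid F₂ with independent assortment and complete dominance at both loci gives a 9:3:3:1 phenotypic ratio.
A goodness-of-fit test with 4 phenotype classes has df = 4 − 1 = 3.

3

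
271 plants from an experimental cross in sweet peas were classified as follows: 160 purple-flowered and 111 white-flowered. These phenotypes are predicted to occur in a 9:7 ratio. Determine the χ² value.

Expected counts for N = 271 under a 9:7 ratio (total parts = 16):
  purple-flowered: 271 × 9/16 = 152.4375
  white-flowered: 271 × 7/16 = 118.5625
χ² = Σ (O − E)² / E
  purple-flowered: (160 − 152.4375)² / 152.4375 = 0.3752
  white-flowered: (111 − 118.5625)² / 118.5625 = 0.4824
χ² = 0.3752 + 0.4824 = 0.8576 ≈ 0.858

0.858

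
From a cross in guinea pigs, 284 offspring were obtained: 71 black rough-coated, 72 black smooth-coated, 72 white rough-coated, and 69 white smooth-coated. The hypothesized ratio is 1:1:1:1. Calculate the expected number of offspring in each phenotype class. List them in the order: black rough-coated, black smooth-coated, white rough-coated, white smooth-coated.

71, 71, 71, 71

Under the 1:1:1:1 hypothesis (Σ ratio = 4, N = 284):
  black rough-coated: 284 × 1/4 = 71
  black smooth-coated: 284 × 1/4 = 71
  white rough-coated: 284 × 1/4 = 71
  white smooth-coated: 284 × 1/4 = 71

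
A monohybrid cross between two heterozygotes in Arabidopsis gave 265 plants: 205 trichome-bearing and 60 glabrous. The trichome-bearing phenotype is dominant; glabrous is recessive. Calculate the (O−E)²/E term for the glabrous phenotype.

0.590

For a monohybrid cross between heterozygotes with complete dominance, the expected phenotypic ratio is 3:1.
Under the 3:1 hypothesis (Σ ratio = 4, N = 265):
  trichome-bearing: 265 × 3/4 = 198.75
  glabrous: 265 × 1/4 = 66.25
Contribution of glabrous: (60 − 66.25)² / 66.25 = 0.5896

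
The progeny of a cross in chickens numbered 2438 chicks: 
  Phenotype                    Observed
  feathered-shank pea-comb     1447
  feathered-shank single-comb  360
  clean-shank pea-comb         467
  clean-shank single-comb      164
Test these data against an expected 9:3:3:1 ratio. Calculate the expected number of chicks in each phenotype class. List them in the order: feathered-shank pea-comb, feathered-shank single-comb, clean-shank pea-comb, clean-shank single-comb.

1371.375, 457.125, 457.125, 152.375

Expected counts for N = 2438 under a 9:3:3:1 ratio (total parts = 16):
  feathered-shank pea-comb: 2438 × 9/16 = 1371.375
  feathered-shank single-comb: 2438 × 3/16 = 457.125
  clean-shank pea-comb: 2438 × 3/16 = 457.125
  clean-shank single-comb: 2438 × 1/16 = 152.375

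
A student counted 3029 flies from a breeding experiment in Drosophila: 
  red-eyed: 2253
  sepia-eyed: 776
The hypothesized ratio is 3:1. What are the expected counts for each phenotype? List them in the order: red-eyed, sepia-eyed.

Expected counts for N = 3029 under a 3:1 ratio (total parts = 4):
  red-eyed: 3029 × 3/4 = 2271.75
  sepia-eyed: 3029 × 1/4 = 757.25

2271.75, 757.25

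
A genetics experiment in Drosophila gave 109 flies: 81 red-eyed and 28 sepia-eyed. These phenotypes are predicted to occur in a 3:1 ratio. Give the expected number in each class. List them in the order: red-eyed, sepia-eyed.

Under the 3:1 hypothesis (Σ ratio = 4, N = 109):
  red-eyed: 109 × 3/4 = 81.75
  sepia-eyed: 109 × 1/4 = 27.25

81.75, 27.25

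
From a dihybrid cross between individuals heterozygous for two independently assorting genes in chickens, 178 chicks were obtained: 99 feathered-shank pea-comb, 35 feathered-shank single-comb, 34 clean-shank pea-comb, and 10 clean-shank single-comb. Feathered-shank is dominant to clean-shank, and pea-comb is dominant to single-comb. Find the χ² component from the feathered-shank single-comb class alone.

0.079

A dihybrid F₂ with independent assortment and complete dominance at both loci gives a 9:3:3:1 phenotypic ratio.
The 9:3:3:1 ratio has 16 parts, so with N = 178 the expected counts are:
  feathered-shank pea-comb: 178 × 9/16 = 100.125
  feathered-shank single-comb: 178 × 3/16 = 33.375
  clean-shank pea-comb: 178 × 3/16 = 33.375
  clean-shank single-comb: 178 × 1/16 = 11.125
Contribution of feathered-shank single-comb: (35 − 33.375)² / 33.375 = 0.0791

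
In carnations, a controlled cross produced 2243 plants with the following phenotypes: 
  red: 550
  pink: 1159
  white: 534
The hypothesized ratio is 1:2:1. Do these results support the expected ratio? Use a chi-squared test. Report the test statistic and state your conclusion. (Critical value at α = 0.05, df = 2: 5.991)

2.736; consistent

The 1:2:1 ratio has 4 parts, so with N = 2243 the expected counts are:
  red: 2243 × 1/4 = 560.75
  pink: 2243 × 2/4 = 1121.5
  white: 2243 × 1/4 = 560.75
χ² = Σ (O − E)² / E
  red: (550 − 560.75)² / 560.75 = 0.2061
  pink: (1159 − 1121.5)² / 1121.5 = 1.2539
  white: (534 − 560.75)² / 560.75 = 1.2761
χ² = 0.2061 + 1.2539 + 1.2761 = 2.7361 ≈ 2.736
Degrees of freedom = 3 − 1 = 2; critical value at α = 0.05 is 5.991.
Since 2.736 < 5.991, we fail to reject the null hypothesis — the data are consistent with the 1:2:1 ratio.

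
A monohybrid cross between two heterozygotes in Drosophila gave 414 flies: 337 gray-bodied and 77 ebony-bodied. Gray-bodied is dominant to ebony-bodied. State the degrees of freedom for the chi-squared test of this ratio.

For a monohybrid cross between heterozygotes with complete dominance, the expected phenotypic ratio is 3:1.
A goodness-of-fit test with 2 phenotype classes has df = 2 − 1 = 1.

1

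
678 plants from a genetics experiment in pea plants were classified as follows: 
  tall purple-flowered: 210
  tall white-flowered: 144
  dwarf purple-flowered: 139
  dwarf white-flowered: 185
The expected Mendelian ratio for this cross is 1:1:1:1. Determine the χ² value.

Under the 1:1:1:1 hypothesis (Σ ratio = 4, N = 678):
  tall purple-flowered: 678 × 1/4 = 169.5
  tall white-flowered: 678 × 1/4 = 169.5
  dwarf purple-flowered: 678 × 1/4 = 169.5
  dwarf white-flowered: 678 × 1/4 = 169.5
χ² = Σ (O − E)² / E
  tall purple-flowered: (210 − 169.5)² / 169.5 = 9.6770
  tall white-flowered: (144 − 169.5)² / 169.5 = 3.8363
  dwarf purple-flowered: (139 − 169.5)² / 169.5 = 5.4882
  dwarf white-flowered: (185 − 169.5)² / 169.5 = 1.4174
χ² = 9.6770 + 3.8363 + 5.4882 + 1.4174 = 20.4189 ≈ 20.419

20.419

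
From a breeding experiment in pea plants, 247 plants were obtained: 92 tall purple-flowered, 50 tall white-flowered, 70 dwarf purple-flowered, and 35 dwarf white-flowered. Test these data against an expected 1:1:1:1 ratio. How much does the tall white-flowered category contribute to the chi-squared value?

2.236

Expected counts for N = 247 under a 1:1:1:1 ratio (total parts = 4):
  tall purple-flowered: 247 × 1/4 = 61.75
  tall white-flowered: 247 × 1/4 = 61.75
  dwarf purple-flowered: 247 × 1/4 = 61.75
  dwarf white-flowered: 247 × 1/4 = 61.75
Contribution of tall white-flowered: (50 − 61.75)² / 61.75 = 2.2358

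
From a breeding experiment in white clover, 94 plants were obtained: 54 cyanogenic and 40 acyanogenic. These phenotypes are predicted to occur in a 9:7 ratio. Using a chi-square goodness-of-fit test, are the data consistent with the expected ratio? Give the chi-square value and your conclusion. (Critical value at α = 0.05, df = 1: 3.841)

0.055; consistent

Total ratio parts = 16. Expected numbers out of 94:
  cyanogenic: 94 × 9/16 = 52.875
  acyanogenic: 94 × 7/16 = 41.125
χ² = Σ (O − E)² / E
  cyanogenic: (54 − 52.875)² / 52.875 = 0.0239
  acyanogenic: (40 − 41.125)² / 41.125 = 0.0308
χ² = 0.0239 + 0.0308 = 0.0547 ≈ 0.055
Degrees of freedom = 2 − 1 = 1; critical value at α = 0.05 is 3.841.
Since 0.055 < 3.841, we fail to reject the null hypothesis — the data are consistent with the 9:7 ratio.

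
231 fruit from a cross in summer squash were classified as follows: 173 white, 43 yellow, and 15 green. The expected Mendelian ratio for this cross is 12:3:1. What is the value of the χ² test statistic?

Under the 12:3:1 hypothesis (Σ ratio = 16, N = 231):
  white: 231 × 12/16 = 173.25
  yellow: 231 × 3/16 = 43.3125
  green: 231 × 1/16 = 14.4375
χ² = Σ (O − E)² / E
  white: (173 − 173.25)² / 173.25 = 0.0004
  yellow: (43 − 43.3125)² / 43.3125 = 0.0023
  green: (15 − 14.4375)² / 14.4375 = 0.0219
χ² = 0.0004 + 0.0023 + 0.0219 = 0.0246 ≈ 0.025

0.025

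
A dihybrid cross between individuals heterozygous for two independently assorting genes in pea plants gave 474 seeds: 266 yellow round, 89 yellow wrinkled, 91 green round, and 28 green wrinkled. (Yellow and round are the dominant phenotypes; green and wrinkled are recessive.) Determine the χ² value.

A dihybrid F₂ with independent assortment and complete dominance at both loci gives a 9:3:3:1 phenotypic ratio.
Total ratio parts = 16. Expected numbers out of 474:
  yellow round: 474 × 9/16 = 266.625
  yellow wrinkled: 474 × 3/16 = 88.875
  green round: 474 × 3/16 = 88.875
  green wrinkled: 474 × 1/16 = 29.625
χ² = Σ (O − E)² / E
  yellow round: (266 − 266.625)² / 266.625 = 0.0015
  yellow wrinkled: (89 − 88.875)² / 88.875 = 0.0002
  green round: (91 − 88.875)² / 88.875 = 0.0508
  green wrinkled: (28 − 29.625)² / 29.625 = 0.0891
χ² = 0.0015 + 0.0002 + 0.0508 + 0.0891 = 0.1416 ≈ 0.142

0.142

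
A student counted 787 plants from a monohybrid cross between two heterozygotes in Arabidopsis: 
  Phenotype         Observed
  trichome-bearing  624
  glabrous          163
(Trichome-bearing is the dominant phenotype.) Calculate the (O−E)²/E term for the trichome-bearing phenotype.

For a monohybrid cross between heterozygotes with complete dominance, the expected phenotypic ratio is 3:1.
The 3:1 ratio has 4 parts, so with N = 787 the expected counts are:
  trichome-bearing: 787 × 3/4 = 590.25
  glabrous: 787 × 1/4 = 196.75
Contribution of trichome-bearing: (624 − 590.25)² / 590.25 = 1.9298

1.930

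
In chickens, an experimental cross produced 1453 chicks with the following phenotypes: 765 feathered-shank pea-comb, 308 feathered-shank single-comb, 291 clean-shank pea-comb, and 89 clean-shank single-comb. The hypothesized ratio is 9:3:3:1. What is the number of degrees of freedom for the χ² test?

A goodness-of-fit test with 4 phenotype classes has df = 4 − 1 = 3.

3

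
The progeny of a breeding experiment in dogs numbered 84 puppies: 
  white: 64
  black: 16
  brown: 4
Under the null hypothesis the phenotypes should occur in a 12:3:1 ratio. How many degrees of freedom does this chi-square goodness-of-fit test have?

A goodness-of-fit test with 3 phenotype classes has df = 3 − 1 = 2.

2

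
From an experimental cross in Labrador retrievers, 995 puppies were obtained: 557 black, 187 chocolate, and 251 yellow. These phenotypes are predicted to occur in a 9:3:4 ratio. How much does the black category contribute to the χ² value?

0.013

Expected counts for N = 995 under a 9:3:4 ratio (total parts = 16):
  black: 995 × 9/16 = 559.6875
  chocolate: 995 × 3/16 = 186.5625
  yellow: 995 × 4/16 = 248.75
Contribution of black: (557 − 559.6875)² / 559.6875 = 0.0129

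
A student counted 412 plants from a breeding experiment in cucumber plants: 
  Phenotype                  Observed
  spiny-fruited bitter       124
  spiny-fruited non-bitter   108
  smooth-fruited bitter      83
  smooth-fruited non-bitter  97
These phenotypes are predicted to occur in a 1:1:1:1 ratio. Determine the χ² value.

The 1:1:1:1 ratio has 4 parts, so with N = 412 the expected counts are:
  spiny-fruited bitter: 412 × 1/4 = 103
  spiny-fruited non-bitter: 412 × 1/4 = 103
  smooth-fruited bitter: 412 × 1/4 = 103
  smooth-fruited non-bitter: 412 × 1/4 = 103
χ² = Σ (O − E)² / E
  spiny-fruited bitter: (124 − 103)² / 103 = 4.2816
  spiny-fruited non-bitter: (108 − 103)² / 103 = 0.2427
  smooth-fruited bitter: (83 − 103)² / 103 = 3.8835
  smooth-fruited non-bitter: (97 − 103)² / 103 = 0.3495
χ² = 4.2816 + 0.2427 + 3.8835 + 0.3495 = 8.7573 ≈ 8.757

8.757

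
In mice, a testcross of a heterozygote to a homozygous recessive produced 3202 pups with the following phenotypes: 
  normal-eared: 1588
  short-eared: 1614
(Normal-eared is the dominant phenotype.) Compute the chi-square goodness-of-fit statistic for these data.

0.211

A testcross of a heterozygote (Aa × aa) gives a 1:1 phenotypic ratio.
The 1:1 ratio has 2 parts, so with N = 3202 the expected counts are:
  normal-eared: 3202 × 1/2 = 1601
  short-eared: 3202 × 1/2 = 1601
χ² = Σ (O − E)² / E
  normal-eared: (1588 − 1601)² / 1601 = 0.1056
  short-eared: (1614 − 1601)² / 1601 = 0.1056
χ² = 0.1056 + 0.1056 = 0.2112 ≈ 0.211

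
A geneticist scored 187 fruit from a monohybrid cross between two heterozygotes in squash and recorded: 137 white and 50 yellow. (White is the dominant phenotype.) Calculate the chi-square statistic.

For a monohybrid cross between heterozygotes with complete dominance, the expected phenotypic ratio is 3:1.
Expected counts for N = 187 under a 3:1 ratio (total parts = 4):
  white: 187 × 3/4 = 140.25
  yellow: 187 × 1/4 = 46.75
χ² = Σ (O − E)² / E
  white: (137 − 140.25)² / 140.25 = 0.0753
  yellow: (50 − 46.75)² / 46.75 = 0.2259
χ² = 0.0753 + 0.2259 = 0.3012 ≈ 0.301

0.301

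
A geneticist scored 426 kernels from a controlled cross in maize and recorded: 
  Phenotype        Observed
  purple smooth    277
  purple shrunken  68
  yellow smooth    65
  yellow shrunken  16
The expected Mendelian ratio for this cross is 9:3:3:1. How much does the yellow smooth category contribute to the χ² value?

Total ratio parts = 16. Expected numbers out of 426:
  purple smooth: 426 × 9/16 = 239.625
  purple shrunken: 426 × 3/16 = 79.875
  yellow smooth: 426 × 3/16 = 79.875
  yellow shrunken: 426 × 1/16 = 26.625
Contribution of yellow smooth: (65 − 79.875)² / 79.875 = 2.7701

2.770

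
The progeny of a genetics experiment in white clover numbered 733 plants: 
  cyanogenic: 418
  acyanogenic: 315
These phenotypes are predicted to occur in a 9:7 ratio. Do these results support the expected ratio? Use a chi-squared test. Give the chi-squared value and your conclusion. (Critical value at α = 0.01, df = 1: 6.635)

0.179; consistent

Under the 9:7 hypothesis (Σ ratio = 16, N = 733):
  cyanogenic: 733 × 9/16 = 412.3125
  acyanogenic: 733 × 7/16 = 320.6875
χ² = Σ (O − E)² / E
  cyanogenic: (418 − 412.3125)² / 412.3125 = 0.0785
  acyanogenic: (315 − 320.6875)² / 320.6875 = 0.1009
χ² = 0.0785 + 0.1009 = 0.1794 ≈ 0.179
Degrees of freedom = 2 − 1 = 1; critical value at α = 0.01 is 6.635.
Since 0.179 < 6.635, we fail to reject the null hypothesis — the data are consistent with the 9:7 ratio.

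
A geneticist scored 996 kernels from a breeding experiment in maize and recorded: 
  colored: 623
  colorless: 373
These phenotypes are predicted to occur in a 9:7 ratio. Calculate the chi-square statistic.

Expected counts for N = 996 under a 9:7 ratio (total parts = 16):
  colored: 996 × 9/16 = 560.25
  colorless: 996 × 7/16 = 435.75
χ² = Σ (O − E)² / E
  colored: (623 − 560.25)² / 560.25 = 7.0282
  colorless: (373 − 435.75)² / 435.75 = 9.0363
χ² = 7.0282 + 9.0363 = 16.0645 ≈ 16.065

16.065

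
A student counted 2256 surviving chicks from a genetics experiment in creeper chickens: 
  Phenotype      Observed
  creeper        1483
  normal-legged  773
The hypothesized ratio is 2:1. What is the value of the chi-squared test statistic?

0.880

Total ratio parts = 3. Expected numbers out of 2256:
  creeper: 2256 × 2/3 = 1504
  normal-legged: 2256 × 1/3 = 752
χ² = Σ (O − E)² / E
  creeper: (1483 − 1504)² / 1504 = 0.2932
  normal-legged: (773 − 752)² / 752 = 0.5864
χ² = 0.2932 + 0.5864 = 0.8796 ≈ 0.880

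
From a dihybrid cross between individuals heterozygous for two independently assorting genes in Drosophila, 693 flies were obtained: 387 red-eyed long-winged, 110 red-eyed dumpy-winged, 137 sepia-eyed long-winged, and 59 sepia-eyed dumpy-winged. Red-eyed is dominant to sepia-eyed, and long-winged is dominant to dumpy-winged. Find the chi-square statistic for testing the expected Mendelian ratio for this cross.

9.145

A dihybrid F₂ with independent assortment and complete dominance at both loci gives a 9:3:3:1 phenotypic ratio.
Expected counts for N = 693 under a 9:3:3:1 ratio (total parts = 16):
  red-eyed long-winged: 693 × 9/16 = 389.8125
  red-eyed dumpy-winged: 693 × 3/16 = 129.9375
  sepia-eyed long-winged: 693 × 3/16 = 129.9375
  sepia-eyed dumpy-winged: 693 × 1/16 = 43.3125
χ² = Σ (O − E)² / E
  red-eyed long-winged: (387 − 389.8125)² / 389.8125 = 0.0203
  red-eyed dumpy-winged: (110 − 129.9375)² / 129.9375 = 3.0592
  sepia-eyed long-winged: (137 − 129.9375)² / 129.9375 = 0.3839
  sepia-eyed dumpy-winged: (59 − 43.3125)² / 43.3125 = 5.6819
χ² = 0.0203 + 3.0592 + 0.3839 + 5.6819 = 9.1453 ≈ 9.145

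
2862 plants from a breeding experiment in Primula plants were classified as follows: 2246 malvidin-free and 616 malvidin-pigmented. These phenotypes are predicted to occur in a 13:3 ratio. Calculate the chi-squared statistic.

The 13:3 ratio has 16 parts, so with N = 2862 the expected counts are:
  malvidin-free: 2862 × 13/16 = 2325.375
  malvidin-pigmented: 2862 × 3/16 = 536.625
χ² = Σ (O − E)² / E
  malvidin-free: (2246 − 2325.375)² / 2325.375 = 2.7094
  malvidin-pigmented: (616 − 536.625)² / 536.625 = 11.7408
χ² = 2.7094 + 11.7408 = 14.4502 ≈ 14.450

14.450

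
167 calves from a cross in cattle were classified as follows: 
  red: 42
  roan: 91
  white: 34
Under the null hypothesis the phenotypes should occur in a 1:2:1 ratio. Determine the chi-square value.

2.114

Expected counts for N = 167 under a 1:2:1 ratio (total parts = 4):
  red: 167 × 1/4 = 41.75
  roan: 167 × 2/4 = 83.5
  white: 167 × 1/4 = 41.75
χ² = Σ (O − E)² / E
  red: (42 − 41.75)² / 41.75 = 0.0015
  roan: (91 − 83.5)² / 83.5 = 0.6737
  white: (34 − 41.75)² / 41.75 = 1.4386
χ² = 0.0015 + 0.6737 + 1.4386 = 2.1138 ≈ 2.114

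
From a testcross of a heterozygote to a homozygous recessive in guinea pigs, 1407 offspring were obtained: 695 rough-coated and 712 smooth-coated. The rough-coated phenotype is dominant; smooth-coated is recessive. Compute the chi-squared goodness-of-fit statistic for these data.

A testcross of a heterozygote (Aa × aa) gives a 1:1 phenotypic ratio.
Under the 1:1 hypothesis (Σ ratio = 2, N = 1407):
  rough-coated: 1407 × 1/2 = 703.5
  smooth-coated: 1407 × 1/2 = 703.5
χ² = Σ (O − E)² / E
  rough-coated: (695 − 703.5)² / 703.5 = 0.1027
  smooth-coated: (712 − 703.5)² / 703.5 = 0.1027
χ² = 0.1027 + 0.1027 = 0.2054 ≈ 0.205

0.205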